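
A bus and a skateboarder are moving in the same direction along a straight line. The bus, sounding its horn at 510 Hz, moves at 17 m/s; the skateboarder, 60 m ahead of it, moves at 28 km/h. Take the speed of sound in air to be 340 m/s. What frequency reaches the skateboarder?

28 km/h = 7.778 m/s.
The skateboarder is ahead, so the bus is moving toward it while the skateboarder is moving away from the bus.
With source approaching and observer receding, f' = f · (v − v_o)/(v − v_s).
f' = 510 × (340 − 7.778)/(340 − 17) = 510 × 332.22/323 ≈ 525 Hz.

525 Hz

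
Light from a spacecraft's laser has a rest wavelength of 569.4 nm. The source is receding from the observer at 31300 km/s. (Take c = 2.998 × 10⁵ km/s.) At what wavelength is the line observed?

β = v/c = 31300/299800 = 0.1044.
Relativistic Doppler for wavelength: λ' = λ₀ · √((1 + β)/(1 − β)).
λ' = 569.4 × √(1.1044/0.8956) = 569.4 × 1.11047 ≈ 632.3 nm.

632.3 nm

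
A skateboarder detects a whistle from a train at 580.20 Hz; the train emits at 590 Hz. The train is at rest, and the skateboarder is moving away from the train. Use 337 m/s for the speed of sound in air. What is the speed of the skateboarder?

f' = f · (v − v_o)/v ⇒ v_o = v · |f'/f − 1|.
v_o = 337 × |580.20/590 − 1| = 337 × 0.01661 ≈ 5.6 m/s.

5.6 m/s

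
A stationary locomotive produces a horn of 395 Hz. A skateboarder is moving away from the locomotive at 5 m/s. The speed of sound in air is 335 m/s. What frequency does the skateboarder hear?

Only the observer moves, away from the source, so f' = f · (v − v_o)/v.
f' = 395 × (335 − 5)/335 = 395 × 330/335 ≈ 389 Hz.

389 Hz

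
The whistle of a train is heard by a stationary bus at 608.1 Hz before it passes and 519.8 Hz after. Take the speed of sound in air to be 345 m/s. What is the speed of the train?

27 m/s

f₁/f₂ = (v + v_s)/(v − v_s), so v_s = v · (f₁ − f₂)/(f₁ + f₂).
v_s = 345 × (608.1 − 519.8)/(608.1 + 519.8) = 345 × 88.3/1127.9 ≈ 27 m/s.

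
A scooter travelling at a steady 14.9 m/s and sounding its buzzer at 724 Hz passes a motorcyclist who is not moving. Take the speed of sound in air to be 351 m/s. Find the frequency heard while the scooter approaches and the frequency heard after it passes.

756 Hz approaching; 695 Hz receding

Approaching: f₁ = f · v/(v − v_s) = 724 × 351/336.1 ≈ 756 Hz.
Receding: f₂ = f · v/(v + v_s) = 724 × 351/365.9 ≈ 695 Hz.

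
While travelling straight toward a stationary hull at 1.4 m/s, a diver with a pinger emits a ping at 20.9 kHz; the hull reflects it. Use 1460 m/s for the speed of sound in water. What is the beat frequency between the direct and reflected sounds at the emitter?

40.1 Hz

The hull receives the sound from a moving source: f₁ = f₀ · v/(v − v_e) = 20.9 × 1460/1458.6 ≈ 20.9201 kHz.
On the return leg the diver with a pinger is a moving observer: f₂ = f₁ · (v + v_e)/v = 20.9201 × 1461.4/1460 ≈ 20.9401 kHz.
Beat against the emitted tone (with f₀ = 20900 Hz): |f₂ − f₀| = 2v_e·f₀/(v − v_e) = 2 × 1.4 × 20900/1458.6 ≈ 40.1 Hz.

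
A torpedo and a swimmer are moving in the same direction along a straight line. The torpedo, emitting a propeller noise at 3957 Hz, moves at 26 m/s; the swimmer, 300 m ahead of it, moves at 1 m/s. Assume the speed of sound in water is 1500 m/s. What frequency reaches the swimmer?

4024 Hz

The swimmer is ahead, so the torpedo is moving toward it while the swimmer is moving away from the torpedo.
Both move, so f' = f · (v − v_o)/(v − v_s).
f' = 3957 × (1500 − 1)/(1500 − 26) = 3957 × 1499/1474 ≈ 4024 Hz.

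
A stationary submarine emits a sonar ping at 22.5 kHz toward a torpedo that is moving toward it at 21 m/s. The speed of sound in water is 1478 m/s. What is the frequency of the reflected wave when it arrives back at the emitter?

At the torpedo (a moving observer), f₁ = f₀ · (v + u)/v = 22.5 × 1499/1478 ≈ 22.8 kHz.
On reflection it acts as a source moving toward the stationary detector: f₂ = f₁ · v/(v − u) = 22.8 × 1478/1457 ≈ 23.1 kHz.
Equivalently f₂ = f₀ · (v + u)/(v − u).

23.1 kHz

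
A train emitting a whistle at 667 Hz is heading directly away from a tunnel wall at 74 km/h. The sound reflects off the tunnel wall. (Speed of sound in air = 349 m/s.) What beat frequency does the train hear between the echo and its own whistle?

74 km/h = 20.56 m/s.
The tunnel wall receives the sound from a moving source: f₁ = f₀ · v/(v + v_e) = 667 × 349/369.56 ≈ 629.9 Hz.
On the return leg the train is a moving observer: f₂ = f₁ · (v − v_e)/v = 629.9 × 328.44/349 ≈ 592.8 Hz.
Equivalently f₂ = f₀ · (v − v_e)/(v + v_e).
Beat against the emitted tone: |f₂ − f₀| = 2v_e·f₀/(v + v_e) = 2 × 20.56 × 667/369.56 ≈ 74 Hz.

74 Hz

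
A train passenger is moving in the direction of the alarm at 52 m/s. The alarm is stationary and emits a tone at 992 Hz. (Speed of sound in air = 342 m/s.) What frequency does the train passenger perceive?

1143 Hz

Only the observer moves, toward the source, so f' = f · (v + v_o)/v.
f' = 992 × (342 + 52)/342 = 992 × 394/342 ≈ 1143 Hz.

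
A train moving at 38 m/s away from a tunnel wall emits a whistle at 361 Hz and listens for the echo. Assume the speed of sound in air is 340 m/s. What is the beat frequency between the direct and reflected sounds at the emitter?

73 Hz

The tunnel wall receives the sound from a moving source: f₁ = f₀ · v/(v + v_e) = 361 × 340/378 ≈ 324.7 Hz.
On the return leg the train is a moving observer: f₂ = f₁ · (v − v_e)/v = 324.7 × 302/340 ≈ 288.4 Hz.
Beat against the emitted tone: |f₂ − f₀| = 2v_e·f₀/(v + v_e) = 2 × 38 × 361/378 ≈ 73 Hz.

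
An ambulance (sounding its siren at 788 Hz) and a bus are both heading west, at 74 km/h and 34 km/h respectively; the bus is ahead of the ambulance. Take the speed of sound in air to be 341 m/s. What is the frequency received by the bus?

74 km/h = 20.56 m/s; 34 km/h = 9.444 m/s.
The bus is ahead, so the ambulance is moving toward it while the bus is moving away from the ambulance.
General Doppler shift: f' = f · (v − v_o)/(v − v_s).
f' = 788 × (341 − 9.444)/(341 − 20.56) = 788 × 331.56/320.44 ≈ 815 Hz.

815 Hz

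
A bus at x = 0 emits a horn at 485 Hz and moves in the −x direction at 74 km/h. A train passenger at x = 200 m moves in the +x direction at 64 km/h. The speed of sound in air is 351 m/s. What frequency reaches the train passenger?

435 Hz

74 km/h = 20.56 m/s; 64 km/h = 17.78 m/s.
The observer lies on the +x side, so the source is heading away from the observer and the observer is heading away from the source.
With source receding and observer receding, f' = f · (v − v_o)/(v + v_s).
f' = 485 × (351 − 17.78)/(351 + 20.56) = 485 × 333.22/371.56 ≈ 435 Hz.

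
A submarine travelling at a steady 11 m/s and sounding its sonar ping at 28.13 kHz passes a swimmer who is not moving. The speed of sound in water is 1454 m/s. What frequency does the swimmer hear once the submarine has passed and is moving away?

27.9 kHz

Receding: f₂ = f · v/(v + v_s) = 28.13 × 1454/1465 ≈ 27.9 kHz.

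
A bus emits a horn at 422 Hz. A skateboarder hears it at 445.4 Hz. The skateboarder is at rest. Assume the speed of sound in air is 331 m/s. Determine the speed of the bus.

17.4 m/s

f' > f, so the bus is approaching.
f' = f · v/(v − v_s) ⇒ v_s = v · |1 − f/f'|.
v_s = 331 × |1 − 422/445.4| = 331 × 0.05254 ≈ 17.4 m/s.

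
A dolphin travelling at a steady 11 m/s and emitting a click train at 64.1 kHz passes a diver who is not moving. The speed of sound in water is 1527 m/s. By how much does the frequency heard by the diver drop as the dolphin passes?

0.924 kHz

Approaching: f₁ = f · v/(v − v_s) = 64.1 × 1527/1516 ≈ 64.565 kHz.
Receding: f₂ = f · v/(v + v_s) = 64.1 × 1527/1538 ≈ 63.642 kHz.
Drop: f₁ − f₂ = 2f·v·v_s/(v² − v_s²) = 2 × 64.1 × 1527 × 11/(1527² − 11²) ≈ 0.924 kHz.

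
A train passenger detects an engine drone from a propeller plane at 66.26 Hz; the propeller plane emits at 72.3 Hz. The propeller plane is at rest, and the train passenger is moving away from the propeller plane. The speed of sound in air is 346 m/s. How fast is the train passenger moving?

f' = f · (v − v_o)/v ⇒ v_o = v · |f'/f − 1|.
v_o = 346 × |66.26/72.3 − 1| = 346 × 0.08354 ≈ 29 m/s.

29 m/s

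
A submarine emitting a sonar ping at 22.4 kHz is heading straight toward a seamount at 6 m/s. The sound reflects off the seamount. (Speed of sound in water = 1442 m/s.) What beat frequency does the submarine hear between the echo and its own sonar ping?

187 Hz

The seamount receives the sound from a moving source: f₁ = f₀ · v/(v − v_e) = 22.4 × 1442/1436 ≈ 22.4936 kHz.
On the return leg the submarine is a moving observer: f₂ = f₁ · (v + v_e)/v = 22.4936 × 1448/1442 ≈ 22.5872 kHz.
Equivalently f₂ = f₀ · (v + v_e)/(v − v_e).
Beat against the emitted tone (with f₀ = 22400 Hz): |f₂ − f₀| = 2v_e·f₀/(v − v_e) = 2 × 6 × 22400/1436 ≈ 187 Hz.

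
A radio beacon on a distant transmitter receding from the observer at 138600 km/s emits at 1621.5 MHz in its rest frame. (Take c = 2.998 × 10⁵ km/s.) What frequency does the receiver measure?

β = v/c = 138600/299800 = 0.4623.
Relativistic Doppler for frequency: f' = f₀ · √((1 − β)/(1 + β)).
f' = 1621.5 × √(0.5377/1.4623) = 1621.5 × 0.60638 ≈ 983.3 MHz.

983.3 MHz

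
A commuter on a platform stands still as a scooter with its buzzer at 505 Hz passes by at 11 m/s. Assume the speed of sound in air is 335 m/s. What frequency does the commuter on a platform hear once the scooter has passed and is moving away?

489 Hz

Receding: f₂ = f · v/(v + v_s) = 505 × 335/346 ≈ 489 Hz.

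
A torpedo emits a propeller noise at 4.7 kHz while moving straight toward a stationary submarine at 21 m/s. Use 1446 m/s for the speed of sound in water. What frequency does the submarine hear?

4.77 kHz

With the source moving toward a stationary observer, f' = f · v/(v − v_s).
f' = 4.7 × 1446/(1446 − 21) = 4.7 × 1446/1425 ≈ 4.77 kHz.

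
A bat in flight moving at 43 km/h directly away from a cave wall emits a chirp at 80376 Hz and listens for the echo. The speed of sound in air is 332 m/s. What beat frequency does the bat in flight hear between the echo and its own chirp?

43 km/h = 11.94 m/s.
The cave wall receives the sound from a moving source: f₁ = f₀ · v/(v + v_e) = 80376 × 332/343.94 ≈ 77585 Hz.
On the return leg the bat in flight is a moving observer: f₂ = f₁ · (v − v_e)/v = 77585 × 320.06/332 ≈ 74793 Hz.
Equivalently f₂ = f₀ · (v − v_e)/(v + v_e).
Beat against the emitted tone: |f₂ − f₀| = 2v_e·f₀/(v + v_e) = 2 × 11.94 × 80376/343.94 ≈ 5583 Hz.

5583 Hz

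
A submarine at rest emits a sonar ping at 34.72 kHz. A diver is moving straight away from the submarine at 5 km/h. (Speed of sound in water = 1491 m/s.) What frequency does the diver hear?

34.7 kHz

5 km/h = 1.389 m/s.
Moving observer, stationary source: f' = f · (v − v_o)/v.
f' = 34.72 × (1491 − 1.389)/1491 = 34.72 × 1489.6/1491 ≈ 34.7 kHz.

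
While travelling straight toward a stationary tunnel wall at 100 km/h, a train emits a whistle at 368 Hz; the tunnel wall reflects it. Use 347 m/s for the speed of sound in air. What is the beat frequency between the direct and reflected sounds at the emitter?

100 km/h = 27.78 m/s.
The tunnel wall receives the sound from a moving source: f₁ = f₀ · v/(v − v_e) = 368 × 347/319.22 ≈ 400.0 Hz.
On the return leg the train is a moving observer: f₂ = f₁ · (v + v_e)/v = 400.0 × 374.78/347 ≈ 432.0 Hz.
Equivalently f₂ = f₀ · (v + v_e)/(v − v_e).
Beat against the emitted tone: |f₂ − f₀| = 2v_e·f₀/(v − v_e) = 2 × 27.78 × 368/319.22 ≈ 64 Hz.

64 Hz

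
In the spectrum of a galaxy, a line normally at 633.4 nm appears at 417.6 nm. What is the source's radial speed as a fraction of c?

λ'/λ₀ = 0.6593 < 1 (blueshift), so the source is approaching.
λ'/λ₀ = √((1 − β)/(1 + β)) for an approaching source ⇒ β = (1 − r²)/(1 + r²) with r = λ'/λ₀.
β = (1 − 0.4347)/(1 + 0.4347) ≈ 0.394.

0.394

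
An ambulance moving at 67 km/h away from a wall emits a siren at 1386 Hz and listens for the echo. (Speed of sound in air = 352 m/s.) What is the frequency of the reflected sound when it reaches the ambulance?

67 km/h = 18.61 m/s.
The wall receives the sound from a moving source: f₁ = f₀ · v/(v + v_e) = 1386 × 352/370.61 ≈ 1316 Hz.
On the return leg the ambulance is a moving observer: f₂ = f₁ · (v − v_e)/v = 1316 × 333.39/352 ≈ 1247 Hz.
Equivalently f₂ = f₀ · (v − v_e)/(v + v_e).

1247 Hz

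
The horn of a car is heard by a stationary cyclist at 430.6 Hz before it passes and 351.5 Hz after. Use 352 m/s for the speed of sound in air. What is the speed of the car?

36 m/s

f₁/f₂ = (v + v_s)/(v − v_s), so v_s = v · (f₁ − f₂)/(f₁ + f₂).
v_s = 352 × (430.6 − 351.5)/(430.6 + 351.5) = 352 × 79.1/782.1 ≈ 36 m/s.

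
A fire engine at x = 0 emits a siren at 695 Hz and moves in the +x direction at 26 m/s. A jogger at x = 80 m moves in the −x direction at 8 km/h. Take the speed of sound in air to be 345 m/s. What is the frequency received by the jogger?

8 km/h = 2.222 m/s.
The observer lies on the +x side, so the source is heading toward the observer and the observer is heading toward the source.
Both move, so f' = f · (v + v_o)/(v − v_s).
f' = 695 × (345 + 2.222)/(345 − 26) = 695 × 347.22/319 ≈ 756 Hz.

756 Hz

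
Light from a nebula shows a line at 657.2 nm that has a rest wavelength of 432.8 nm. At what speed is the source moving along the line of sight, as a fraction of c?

0.395c

λ'/λ₀ = 1.5185 > 1 (redshift), so the source is receding.
λ'/λ₀ = √((1 + β)/(1 − β)) for a receding source ⇒ β = (r² − 1)/(r² + 1) with r = λ'/λ₀.
β = (2.3058 − 1)/(2.3058 + 1) ≈ 0.395.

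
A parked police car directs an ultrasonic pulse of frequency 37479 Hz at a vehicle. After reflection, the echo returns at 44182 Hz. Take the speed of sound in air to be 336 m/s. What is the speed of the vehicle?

28 m/s

Double Doppler shift off a moving reflector: f₂ = f₀ · (v + u)/(v − u) (u > 0 toward emitter).
Rearranging, u = v · (f₂ − f₀)/(f₂ + f₀) = 336 × 6703/81661 ≈ 28 m/s.
So the vehicle is moving at 28 m/s toward the emitter.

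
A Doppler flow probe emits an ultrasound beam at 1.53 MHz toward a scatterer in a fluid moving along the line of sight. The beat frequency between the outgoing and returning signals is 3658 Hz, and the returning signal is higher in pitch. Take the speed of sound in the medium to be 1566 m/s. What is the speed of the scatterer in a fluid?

1.87 m/s

Double Doppler shift off a moving reflector: f₂ = f₀ · (v + u)/(v − u) (u > 0 toward emitter).
Returning signal is higher, so f₂ = f₀ + Δf = 1530000 + 3658 = 1533658 Hz.
Rearranging, u = v · (f₂ − f₀)/(f₂ + f₀) = 1566 × 3658/3063658 ≈ 1.87 m/s.
So the scatterer in a fluid is moving at 1.87 m/s toward the emitter.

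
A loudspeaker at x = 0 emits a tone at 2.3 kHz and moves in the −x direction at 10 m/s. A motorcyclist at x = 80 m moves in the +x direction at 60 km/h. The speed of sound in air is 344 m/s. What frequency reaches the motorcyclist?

60 km/h = 16.67 m/s.
The observer lies on the +x side, so the source is heading away from the observer and the observer is heading away from the source.
With source receding and observer receding, f' = f · (v − v_o)/(v + v_s).
f' = 2.3 × (344 − 16.67)/(344 + 10) = 2.3 × 327.33/354 ≈ 2.13 kHz.

2.13 kHz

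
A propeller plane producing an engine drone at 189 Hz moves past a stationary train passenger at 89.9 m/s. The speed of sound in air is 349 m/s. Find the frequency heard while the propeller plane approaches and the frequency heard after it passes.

Approaching: f₁ = f · v/(v − v_s) = 189 × 349/259.1 ≈ 255 Hz.
Receding: f₂ = f · v/(v + v_s) = 189 × 349/438.9 ≈ 150 Hz.

255 Hz approaching; 150 Hz receding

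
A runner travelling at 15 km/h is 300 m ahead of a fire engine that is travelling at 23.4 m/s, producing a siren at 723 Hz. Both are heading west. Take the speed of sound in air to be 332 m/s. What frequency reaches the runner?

768 Hz

15 km/h = 4.167 m/s.
The runner is ahead, so the fire engine is moving toward it while the runner is moving away from the fire engine.
General Doppler shift: f' = f · (v − v_o)/(v − v_s).
f' = 723 × (332 − 4.167)/(332 − 23.4) = 723 × 327.83/308.6 ≈ 768 Hz.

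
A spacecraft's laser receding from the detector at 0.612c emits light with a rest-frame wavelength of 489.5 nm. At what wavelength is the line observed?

Relativistic Doppler for wavelength: λ' = λ₀ · √((1 + β)/(1 − β)).
λ' = 489.5 × √(1.6120/0.3880) = 489.5 × 2.03829 ≈ 997.7 nm.

997.7 nm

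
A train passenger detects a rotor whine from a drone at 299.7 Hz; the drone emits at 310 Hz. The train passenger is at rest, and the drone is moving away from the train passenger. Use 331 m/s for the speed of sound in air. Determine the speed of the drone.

11.4 m/s

f' = f · v/(v + v_s) ⇒ v_s = v · |1 − f/f'|.
v_s = 331 × |1 − 310/299.7| = 331 × 0.03437 ≈ 11.4 m/s.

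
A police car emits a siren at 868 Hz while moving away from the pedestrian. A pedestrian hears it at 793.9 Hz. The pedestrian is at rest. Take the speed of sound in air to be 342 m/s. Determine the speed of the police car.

f' = f · v/(v + v_s) ⇒ v_s = v · |1 − f/f'|.
v_s = 342 × |1 − 868/793.9| = 342 × 0.09334 ≈ 32 m/s.

32 m/s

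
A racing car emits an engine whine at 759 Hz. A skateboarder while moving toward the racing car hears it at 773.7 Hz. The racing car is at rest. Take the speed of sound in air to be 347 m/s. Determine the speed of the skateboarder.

f' = f · (v + v_o)/v ⇒ v_o = v · |f'/f − 1|.
v_o = 347 × |773.7/759 − 1| = 347 × 0.01937 ≈ 6.7 m/s.

6.7 m/s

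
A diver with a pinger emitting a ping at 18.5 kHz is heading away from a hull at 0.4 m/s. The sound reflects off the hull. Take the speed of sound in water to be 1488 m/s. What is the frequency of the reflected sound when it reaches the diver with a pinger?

18.49 kHz

The hull receives the sound from a moving source: f₁ = f₀ · v/(v + v_e) = 18.5 × 1488/1488.4 ≈ 18.50 kHz.
On the return leg the diver with a pinger is a moving observer: f₂ = f₁ · (v − v_e)/v = 18.50 × 1487.6/1488 ≈ 18.49 kHz.
Equivalently f₂ = f₀ · (v − v_e)/(v + v_e).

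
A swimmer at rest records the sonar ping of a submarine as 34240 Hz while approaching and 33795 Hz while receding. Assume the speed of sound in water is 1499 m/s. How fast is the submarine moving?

9.8 m/s

f₁/f₂ = (v + v_s)/(v − v_s), so v_s = v · (f₁ − f₂)/(f₁ + f₂).
v_s = 1499 × (34240 − 33795)/(34240 + 33795) = 1499 × 445/68035 ≈ 9.8 m/s.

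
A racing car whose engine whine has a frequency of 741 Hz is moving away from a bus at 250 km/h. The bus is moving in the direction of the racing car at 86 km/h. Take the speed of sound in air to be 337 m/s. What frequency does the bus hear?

250 km/h = 69.44 m/s; 86 km/h = 23.89 m/s.
General Doppler shift: f' = f · (v + v_o)/(v + v_s).
f' = 741 × (337 + 23.89)/(337 + 69.44) = 741 × 360.89/406.44 ≈ 658 Hz.

658 Hz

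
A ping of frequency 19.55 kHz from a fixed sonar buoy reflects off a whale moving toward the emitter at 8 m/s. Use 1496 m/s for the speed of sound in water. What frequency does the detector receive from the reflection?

The whale first receives the wave as a moving observer: f₁ = f₀ · (v + u)/v = 19.55 × (1496 + 8)/1496 ≈ 19.65 kHz.
The reflection then acts as a moving source: f₂ = f₁ · v/(v − u) ≈ 19.76 kHz.

19.76 kHz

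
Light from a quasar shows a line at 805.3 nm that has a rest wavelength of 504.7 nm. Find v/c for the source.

0.436

λ'/λ₀ = 1.5956 > 1 (redshift), so the source is receding.
λ'/λ₀ = √((1 + β)/(1 − β)) for a receding source ⇒ β = (r² − 1)/(r² + 1) with r = λ'/λ₀.
β = (2.5459 − 1)/(2.5459 + 1) ≈ 0.436.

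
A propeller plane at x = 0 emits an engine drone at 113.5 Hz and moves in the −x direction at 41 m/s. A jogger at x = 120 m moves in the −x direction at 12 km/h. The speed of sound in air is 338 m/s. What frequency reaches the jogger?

12 km/h = 3.333 m/s.
The observer lies on the +x side, so the source is heading away from the observer and the observer is heading toward the source.
General Doppler shift: f' = f · (v + v_o)/(v + v_s).
f' = 113.5 × (338 + 3.333)/(338 + 41) = 113.5 × 341.33/379 ≈ 102 Hz.

102 Hz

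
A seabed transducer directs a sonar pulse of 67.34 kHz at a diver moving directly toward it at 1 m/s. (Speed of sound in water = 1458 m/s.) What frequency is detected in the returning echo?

67.4 kHz

At the diver (a moving observer), f₁ = f₀ · (v + u)/v = 67.34 × 1459/1458 ≈ 67.4 kHz.
On reflection it acts as a source moving toward the stationary detector: f₂ = f₁ · v/(v − u) = 67.4 × 1458/1457 ≈ 67.4 kHz.
Equivalently f₂ = f₀ · (v + u)/(v − u).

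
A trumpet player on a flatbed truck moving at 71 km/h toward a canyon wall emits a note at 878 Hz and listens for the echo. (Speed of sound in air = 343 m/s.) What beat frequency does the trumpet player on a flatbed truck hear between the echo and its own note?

71 km/h = 19.72 m/s.
The canyon wall receives the sound from a moving source: f₁ = f₀ · v/(v − v_e) = 878 × 343/323.28 ≈ 931.6 Hz.
On the return leg the trumpet player on a flatbed truck is a moving observer: f₂ = f₁ · (v + v_e)/v = 931.6 × 362.72/343 ≈ 985.1 Hz.
Beat against the emitted tone: |f₂ − f₀| = 2v_e·f₀/(v − v_e) = 2 × 19.72 × 878/323.28 ≈ 107 Hz.

107 Hz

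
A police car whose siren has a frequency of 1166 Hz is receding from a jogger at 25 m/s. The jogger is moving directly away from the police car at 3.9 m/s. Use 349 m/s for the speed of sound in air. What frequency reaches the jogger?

1076 Hz

General Doppler shift: f' = f · (v − v_o)/(v + v_s).
f' = 1166 × (349 − 3.9)/(349 + 25) = 1166 × 345.1/374 ≈ 1076 Hz.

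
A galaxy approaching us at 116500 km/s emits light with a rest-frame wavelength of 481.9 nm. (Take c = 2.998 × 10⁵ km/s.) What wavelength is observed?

β = v/c = 116500/299800 = 0.3886.
Relativistic Doppler for wavelength: λ' = λ₀ · √((1 − β)/(1 + β)).
λ' = 481.9 × √(0.6114/1.3886) = 481.9 × 0.66356 ≈ 319.8 nm.

319.8 nm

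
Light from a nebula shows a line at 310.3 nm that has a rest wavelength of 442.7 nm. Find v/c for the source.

λ'/λ₀ = 0.7009 < 1 (blueshift), so the source is approaching.
λ'/λ₀ = √((1 − β)/(1 + β)) for an approaching source ⇒ β = (1 − r²)/(1 + r²) with r = λ'/λ₀.
β = (1 − 0.4913)/(1 + 0.4913) ≈ 0.341.

0.341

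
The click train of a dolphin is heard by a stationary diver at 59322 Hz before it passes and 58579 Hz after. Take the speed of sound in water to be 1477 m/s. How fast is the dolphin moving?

f₁/f₂ = (v + v_s)/(v − v_s), so v_s = v · (f₁ − f₂)/(f₁ + f₂).
v_s = 1477 × (59322 − 58579)/(59322 + 58579) = 1477 × 743/117901 ≈ 9.3 m/s.

9.3 m/s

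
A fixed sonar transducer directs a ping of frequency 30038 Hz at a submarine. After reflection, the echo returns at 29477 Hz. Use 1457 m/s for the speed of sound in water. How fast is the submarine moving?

13.7 m/s

Double Doppler shift off a moving reflector: f₂ = f₀ · (v + u)/(v − u) (u > 0 toward emitter).
Rearranging, u = v · (f₂ − f₀)/(f₂ + f₀) = 1457 × -561/59515 ≈ -13.7 m/s.
So the submarine is moving at 13.7 m/s away from the emitter.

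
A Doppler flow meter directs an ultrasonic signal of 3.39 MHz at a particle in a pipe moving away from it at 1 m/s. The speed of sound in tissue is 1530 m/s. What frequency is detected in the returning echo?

3.386 MHz

At the particle in a pipe (a moving observer), f₁ = f₀ · (v − u)/v = 3.39 × 1529/1530 ≈ 3.388 MHz.
On reflection it acts as a source moving away from the stationary detector: f₂ = f₁ · v/(v + u) = 3.388 × 1530/1531 ≈ 3.386 MHz.
Equivalently f₂ = f₀ · (v − u)/(v + u).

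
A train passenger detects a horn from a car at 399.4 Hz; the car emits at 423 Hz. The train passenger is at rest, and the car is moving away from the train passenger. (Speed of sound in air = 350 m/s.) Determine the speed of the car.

20.7 m/s

f' = f · v/(v + v_s) ⇒ v_s = v · |1 − f/f'|.
v_s = 350 × |1 − 423/399.4| = 350 × 0.05909 ≈ 20.7 m/s.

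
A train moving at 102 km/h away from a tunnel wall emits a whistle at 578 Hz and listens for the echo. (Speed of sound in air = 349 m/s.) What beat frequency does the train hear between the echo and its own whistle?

87 Hz

102 km/h = 28.33 m/s.
The tunnel wall receives the sound from a moving source: f₁ = f₀ · v/(v + v_e) = 578 × 349/377.33 ≈ 534.6 Hz.
On the return leg the train is a moving observer: f₂ = f₁ · (v − v_e)/v = 534.6 × 320.67/349 ≈ 491.2 Hz.
Equivalently f₂ = f₀ · (v − v_e)/(v + v_e).
Beat against the emitted tone: |f₂ − f₀| = 2v_e·f₀/(v + v_e) = 2 × 28.33 × 578/377.33 ≈ 87 Hz.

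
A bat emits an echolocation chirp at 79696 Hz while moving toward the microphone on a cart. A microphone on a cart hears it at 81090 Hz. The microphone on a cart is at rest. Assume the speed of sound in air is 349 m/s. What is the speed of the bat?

6.0 m/s

f' = f · v/(v − v_s) ⇒ v_s = v · |1 − f/f'|.
v_s = 349 × |1 − 79696/81090| = 349 × 0.01719 ≈ 6.0 m/s.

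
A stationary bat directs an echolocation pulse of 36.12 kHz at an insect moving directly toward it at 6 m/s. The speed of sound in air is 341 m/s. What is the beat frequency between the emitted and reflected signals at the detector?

1294 Hz

At the insect (a moving observer), f₁ = f₀ · (v + u)/v = 36.12 × 347/341 ≈ 36.756 kHz.
On reflection it acts as a source moving toward the stationary detector: f₂ = f₁ · v/(v − u) = 36.756 × 341/335 ≈ 37.414 kHz.
Equivalently f₂ = f₀ · (v + u)/(v − u).
Beat frequency (with f₀ = 36120 Hz): |f₂ − f₀| = 2u·f₀/(v − u) = 2 × 6 × 36120/335 ≈ 1294 Hz.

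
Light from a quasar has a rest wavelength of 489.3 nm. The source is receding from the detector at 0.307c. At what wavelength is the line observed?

672.0 nm

Relativistic Doppler for wavelength: λ' = λ₀ · √((1 + β)/(1 − β)).
λ' = 489.3 × √(1.3070/0.6930) = 489.3 × 1.37332 ≈ 672.0 nm.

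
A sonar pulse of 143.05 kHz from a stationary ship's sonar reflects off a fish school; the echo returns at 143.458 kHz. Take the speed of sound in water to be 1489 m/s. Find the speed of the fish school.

2.12 m/s

Double Doppler shift off a moving reflector: f₂ = f₀ · (v + u)/(v − u) (u > 0 toward emitter).
Rearranging, u = v · (f₂ − f₀)/(f₂ + f₀) = 1489 × 0.408/286.508 ≈ 2.12 m/s.
So the fish school is moving at 2.12 m/s toward the emitter.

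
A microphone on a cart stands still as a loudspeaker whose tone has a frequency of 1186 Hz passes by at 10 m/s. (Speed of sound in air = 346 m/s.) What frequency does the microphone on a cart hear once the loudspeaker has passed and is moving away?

1153 Hz

Receding: f₂ = f · v/(v + v_s) = 1186 × 346/356 ≈ 1153 Hz.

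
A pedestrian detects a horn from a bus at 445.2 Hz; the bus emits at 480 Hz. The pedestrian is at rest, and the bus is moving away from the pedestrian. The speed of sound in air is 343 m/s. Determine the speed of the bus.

27 m/s

f' = f · v/(v + v_s) ⇒ v_s = v · |1 − f/f'|.
v_s = 343 × |1 − 480/445.2| = 343 × 0.07817 ≈ 27 m/s.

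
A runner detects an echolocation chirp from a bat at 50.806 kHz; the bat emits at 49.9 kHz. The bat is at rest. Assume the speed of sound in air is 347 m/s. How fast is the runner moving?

f' > f, so the runner is approaching.
f' = f · (v + v_o)/v ⇒ v_o = v · |f'/f − 1|.
v_o = 347 × |50.806/49.9 − 1| = 347 × 0.01816 ≈ 6.3 m/s.

6.3 m/s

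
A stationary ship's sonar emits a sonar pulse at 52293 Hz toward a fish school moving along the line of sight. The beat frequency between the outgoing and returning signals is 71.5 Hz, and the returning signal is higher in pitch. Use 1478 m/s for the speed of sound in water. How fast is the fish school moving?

Double Doppler shift off a moving reflector: f₂ = f₀ · (v + u)/(v − u) (u > 0 toward emitter).
Returning signal is higher, so f₂ = f₀ + Δf = 52293 + 71.5 = 52364.5 Hz.
Rearranging, u = v · (f₂ − f₀)/(f₂ + f₀) = 1478 × 71.5/104657.5 ≈ 1.01 m/s.
So the fish school is moving at 1.01 m/s toward the emitter.

1.01 m/s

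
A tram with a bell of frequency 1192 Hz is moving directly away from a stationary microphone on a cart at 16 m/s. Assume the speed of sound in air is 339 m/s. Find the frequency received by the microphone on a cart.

With the source moving away from a stationary observer, f' = f · v/(v + v_s).
f' = 1192 × 339/(339 + 16) = 1192 × 339/355 ≈ 1138 Hz.

1138 Hz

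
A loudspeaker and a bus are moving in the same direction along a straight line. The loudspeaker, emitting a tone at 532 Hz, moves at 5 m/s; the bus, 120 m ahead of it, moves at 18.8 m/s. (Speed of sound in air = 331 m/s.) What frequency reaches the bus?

509 Hz

The bus is ahead, so the loudspeaker is moving toward it while the bus is moving away from the loudspeaker.
With source approaching and observer receding, f' = f · (v − v_o)/(v − v_s).
f' = 532 × (331 − 18.8)/(331 − 5) = 532 × 312.2/326 ≈ 509 Hz.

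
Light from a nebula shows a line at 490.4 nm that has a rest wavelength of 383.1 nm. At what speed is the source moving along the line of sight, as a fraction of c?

λ'/λ₀ = 1.2801 > 1 (redshift), so the source is receding.
λ'/λ₀ = √((1 + β)/(1 − β)) for a receding source ⇒ β = (r² − 1)/(r² + 1) with r = λ'/λ₀.
β = (1.6386 − 1)/(1.6386 + 1) ≈ 0.242.

0.242c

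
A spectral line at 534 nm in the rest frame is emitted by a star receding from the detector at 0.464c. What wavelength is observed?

882.5 nm

Relativistic Doppler for wavelength: λ' = λ₀ · √((1 + β)/(1 − β)).
λ' = 534 × √(1.4640/0.5360) = 534 × 1.65268 ≈ 882.5 nm.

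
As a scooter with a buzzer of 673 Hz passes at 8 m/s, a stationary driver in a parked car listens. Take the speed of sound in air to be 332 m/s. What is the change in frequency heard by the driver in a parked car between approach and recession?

32.5 Hz

Approaching: f₁ = f · v/(v − v_s) = 673 × 332/324 ≈ 689.6 Hz.
Receding: f₂ = f · v/(v + v_s) = 673 × 332/340 ≈ 657.2 Hz.
Drop: f₁ − f₂ = 2f·v·v_s/(v² − v_s²) = 2 × 673 × 332 × 8/(332² − 8²) ≈ 32.5 Hz.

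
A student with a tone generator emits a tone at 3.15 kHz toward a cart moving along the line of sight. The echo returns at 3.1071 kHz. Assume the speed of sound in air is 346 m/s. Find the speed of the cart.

2.37 m/s

Double Doppler shift off a moving reflector: f₂ = f₀ · (v + u)/(v − u) (u > 0 toward emitter).
Rearranging, u = v · (f₂ − f₀)/(f₂ + f₀) = 346 × -0.0429/6.2571 ≈ -2.37 m/s.
So the cart is moving at 2.37 m/s away from the emitter.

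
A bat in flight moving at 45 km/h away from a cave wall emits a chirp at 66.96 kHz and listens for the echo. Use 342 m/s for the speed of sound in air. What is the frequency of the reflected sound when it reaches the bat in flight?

45 km/h = 12.5 m/s.
The cave wall receives the sound from a moving source: f₁ = f₀ · v/(v + v_e) = 66.96 × 342/354.5 ≈ 64.6 kHz.
On the return leg the bat in flight is a moving observer: f₂ = f₁ · (v − v_e)/v = 64.6 × 329.5/342 ≈ 62.2 kHz.
Equivalently f₂ = f₀ · (v − v_e)/(v + v_e).

62.2 kHz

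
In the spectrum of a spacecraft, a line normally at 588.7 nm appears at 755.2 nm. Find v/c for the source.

0.244

λ'/λ₀ = 1.2828 > 1 (redshift), so the source is receding.
λ'/λ₀ = √((1 + β)/(1 − β)) for a receding source ⇒ β = (r² − 1)/(r² + 1) with r = λ'/λ₀.
β = (1.6456 − 1)/(1.6456 + 1) ≈ 0.244.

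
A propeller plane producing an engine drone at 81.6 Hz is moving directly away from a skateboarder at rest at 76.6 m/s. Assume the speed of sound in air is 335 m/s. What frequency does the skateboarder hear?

Only the source moves, away from the listener, so f' = f · v/(v + v_s).
f' = 81.6 × 335/(335 + 76.6) = 81.6 × 335/411.6 ≈ 66 Hz.

66 Hz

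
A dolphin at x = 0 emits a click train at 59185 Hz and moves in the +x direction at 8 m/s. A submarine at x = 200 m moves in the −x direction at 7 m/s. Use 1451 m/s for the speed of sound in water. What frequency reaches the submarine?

The observer lies on the +x side, so the source is heading toward the observer and the observer is heading toward the source.
Both move, so f' = f · (v + v_o)/(v − v_s).
f' = 59185 × (1451 + 7)/(1451 − 8) = 59185 × 1458/1443 ≈ 59800 Hz.

59800 Hz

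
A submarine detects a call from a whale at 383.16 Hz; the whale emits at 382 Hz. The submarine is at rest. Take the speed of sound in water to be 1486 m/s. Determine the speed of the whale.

4.5 m/s

f' > f, so the whale is approaching.
f' = f · v/(v − v_s) ⇒ v_s = v · |1 − f/f'|.
v_s = 1486 × |1 − 382/383.16| = 1486 × 0.003027 ≈ 4.5 m/s.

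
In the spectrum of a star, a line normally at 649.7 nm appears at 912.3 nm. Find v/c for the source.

λ'/λ₀ = 1.4042 > 1 (redshift), so the source is receding.
λ'/λ₀ = √((1 + β)/(1 − β)) for a receding source ⇒ β = (r² − 1)/(r² + 1) with r = λ'/λ₀.
β = (1.9717 − 1)/(1.9717 + 1) ≈ 0.327.

0.327c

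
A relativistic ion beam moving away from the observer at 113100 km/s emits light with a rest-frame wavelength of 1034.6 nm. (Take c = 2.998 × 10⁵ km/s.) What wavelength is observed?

1538.6 nm

β = v/c = 113100/299800 = 0.3773.
Relativistic Doppler for wavelength: λ' = λ₀ · √((1 + β)/(1 − β)).
λ' = 1034.6 × √(1.3773/0.6227) = 1034.6 × 1.48713 ≈ 1538.6 nm.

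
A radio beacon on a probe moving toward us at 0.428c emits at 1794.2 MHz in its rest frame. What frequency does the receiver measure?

Relativistic Doppler for frequency: f' = f₀ · √((1 + β)/(1 − β)).
f' = 1794.2 × √(1.4280/0.5720) = 1794.2 × 1.58003 ≈ 2834.9 MHz.

2834.9 MHz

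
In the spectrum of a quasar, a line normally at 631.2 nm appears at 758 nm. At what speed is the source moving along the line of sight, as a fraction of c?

0.181c

λ'/λ₀ = 1.2009 > 1 (redshift), so the source is receding.
λ'/λ₀ = √((1 + β)/(1 − β)) for a receding source ⇒ β = (r² − 1)/(r² + 1) with r = λ'/λ₀.
β = (1.4421 − 1)/(1.4421 + 1) ≈ 0.181.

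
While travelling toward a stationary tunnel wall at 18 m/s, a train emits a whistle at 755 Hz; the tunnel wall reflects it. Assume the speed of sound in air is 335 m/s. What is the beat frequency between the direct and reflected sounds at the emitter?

The tunnel wall receives the sound from a moving source: f₁ = f₀ · v/(v − v_e) = 755 × 335/317 ≈ 797.9 Hz.
On the return leg the train is a moving observer: f₂ = f₁ · (v + v_e)/v = 797.9 × 353/335 ≈ 840.7 Hz.
Beat against the emitted tone: |f₂ − f₀| = 2v_e·f₀/(v − v_e) = 2 × 18 × 755/317 ≈ 86 Hz.

86 Hz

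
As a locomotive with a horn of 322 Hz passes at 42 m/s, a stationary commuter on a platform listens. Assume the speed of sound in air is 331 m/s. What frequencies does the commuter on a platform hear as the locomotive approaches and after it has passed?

369 Hz approaching; 286 Hz receding

Approaching: f₁ = f · v/(v − v_s) = 322 × 331/289 ≈ 369 Hz.
Receding: f₂ = f · v/(v + v_s) = 322 × 331/373 ≈ 286 Hz.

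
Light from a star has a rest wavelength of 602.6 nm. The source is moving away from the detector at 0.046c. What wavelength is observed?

631.0 nm

Relativistic Doppler for wavelength: λ' = λ₀ · √((1 + β)/(1 − β)).
λ' = 602.6 × √(1.0460/0.9540) = 602.6 × 1.04711 ≈ 631.0 nm.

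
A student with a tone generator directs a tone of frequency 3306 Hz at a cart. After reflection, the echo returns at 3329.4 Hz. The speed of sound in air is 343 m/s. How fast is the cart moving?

1.21 m/s

Double Doppler shift off a moving reflector: f₂ = f₀ · (v + u)/(v − u) (u > 0 toward emitter).
Rearranging, u = v · (f₂ − f₀)/(f₂ + f₀) = 343 × 23.4/6635.4 ≈ 1.21 m/s.
So the cart is moving at 1.21 m/s toward the emitter.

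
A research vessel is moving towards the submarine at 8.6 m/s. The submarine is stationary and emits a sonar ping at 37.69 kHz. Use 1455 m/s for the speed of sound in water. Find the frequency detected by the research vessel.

Only the observer moves, toward the source, so f' = f · (v + v_o)/v.
f' = 37.69 × (1455 + 8.6)/1455 = 37.69 × 1463.6/1455 ≈ 37.9 kHz.

37.9 kHz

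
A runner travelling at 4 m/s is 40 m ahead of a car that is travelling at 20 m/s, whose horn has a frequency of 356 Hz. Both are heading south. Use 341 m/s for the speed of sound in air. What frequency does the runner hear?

The runner is ahead, so the car is moving toward it while the runner is moving away from the car.
Both move, so f' = f · (v − v_o)/(v − v_s).
f' = 356 × (341 − 4)/(341 − 20) = 356 × 337/321 ≈ 374 Hz.

374 Hz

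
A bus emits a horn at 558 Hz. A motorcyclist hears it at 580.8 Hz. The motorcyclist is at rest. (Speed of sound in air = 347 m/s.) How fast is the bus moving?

13.6 m/s

f' > f, so the bus is approaching.
f' = f · v/(v − v_s) ⇒ v_s = v · |1 − f/f'|.
v_s = 347 × |1 − 558/580.8| = 347 × 0.03926 ≈ 13.6 m/s.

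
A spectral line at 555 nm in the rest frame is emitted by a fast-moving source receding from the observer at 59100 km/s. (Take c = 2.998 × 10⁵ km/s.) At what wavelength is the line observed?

β = v/c = 59100/299800 = 0.1971.
Relativistic Doppler for wavelength: λ' = λ₀ · √((1 + β)/(1 − β)).
λ' = 555 × √(1.1971/0.8029) = 555 × 1.22109 ≈ 677.7 nm.

677.7 nm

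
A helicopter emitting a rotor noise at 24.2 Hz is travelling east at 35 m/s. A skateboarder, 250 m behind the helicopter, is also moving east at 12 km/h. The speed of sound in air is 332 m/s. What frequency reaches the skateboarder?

22.1 Hz

12 km/h = 3.333 m/s.
The skateboarder is behind, so the helicopter is moving away from it while the skateboarder is moving toward the helicopter.
General Doppler shift: f' = f · (v + v_o)/(v + v_s).
f' = 24.2 × (332 + 3.333)/(332 + 35) = 24.2 × 335.33/367 ≈ 22.1 Hz.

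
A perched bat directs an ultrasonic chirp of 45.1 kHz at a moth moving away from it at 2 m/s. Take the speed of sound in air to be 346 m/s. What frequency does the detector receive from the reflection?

At the moth (a moving observer), f₁ = f₀ · (v − u)/v = 45.1 × 344/346 ≈ 44.8 kHz.
The reflection then acts as a moving source: f₂ = f₁ · v/(v + u) ≈ 44.6 kHz.

44.6 kHz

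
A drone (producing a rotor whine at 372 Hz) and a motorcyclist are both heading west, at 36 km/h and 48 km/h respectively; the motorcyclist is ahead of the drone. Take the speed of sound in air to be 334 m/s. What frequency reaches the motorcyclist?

368 Hz

36 km/h = 10 m/s; 48 km/h = 13.33 m/s.
The motorcyclist is ahead, so the drone is moving toward it while the motorcyclist is moving away from the drone.
General Doppler shift: f' = f · (v − v_o)/(v − v_s).
f' = 372 × (334 − 13.33)/(334 − 10) = 372 × 320.67/324 ≈ 368 Hz.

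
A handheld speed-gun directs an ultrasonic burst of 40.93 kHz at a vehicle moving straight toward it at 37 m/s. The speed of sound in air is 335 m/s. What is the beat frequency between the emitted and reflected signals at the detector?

The vehicle first receives the wave as a moving observer: f₁ = f₀ · (v + u)/v = 40.93 × (335 + 37)/335 ≈ 45.45 kHz.
On reflection it acts as a source moving toward the stationary detector: f₂ = f₁ · v/(v − u) = 45.45 × 335/298 ≈ 51.09 kHz.
Beat frequency (with f₀ = 40930 Hz): |f₂ − f₀| = 2u·f₀/(v − u) = 2 × 37 × 40930/298 ≈ 10164 Hz.

10164 Hz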